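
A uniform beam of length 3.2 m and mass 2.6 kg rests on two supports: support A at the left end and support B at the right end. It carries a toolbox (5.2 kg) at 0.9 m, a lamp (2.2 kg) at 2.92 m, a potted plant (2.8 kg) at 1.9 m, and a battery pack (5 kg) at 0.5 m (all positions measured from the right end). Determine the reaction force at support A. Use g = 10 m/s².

About support B:
Beam weight: 2.6 × 10 = 26 N down at 1.6 m → arm 1.6 m, τ = 26 × 1.6 = 41.6 N·m counterclockwise.
Toolbox: 5.2 × 10 = 52 N down at 0.9 m → arm 0.9 m, τ = 52 × 0.9 = 46.8 N·m counterclockwise.
Lamp: 2.2 × 10 = 22 N down at 2.92 m → arm 2.92 m, τ = 22 × 2.92 = 64.24 N·m counterclockwise.
Potted plant: 2.8 × 10 = 28 N down at 1.9 m → arm 1.9 m, τ = 28 × 1.9 = 53.2 N·m counterclockwise.
Battery pack: 5 × 10 = 50 N down at 0.5 m → arm 0.5 m, τ = 50 × 0.5 = 25 N·m counterclockwise.
Net load moment about support B = 230.8 N·m counterclockwise.
Reaction R at support A is upward at 3.2 m, arm 3.2 m → moment R × 3.2 clockwise.
Balancing moments: R × 3.2 = 230.8, giving R = 72.1 N.

R_A ≈ 72.1 N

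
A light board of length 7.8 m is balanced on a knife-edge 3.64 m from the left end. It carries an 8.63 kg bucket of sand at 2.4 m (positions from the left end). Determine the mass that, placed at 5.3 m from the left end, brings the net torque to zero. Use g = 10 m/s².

m ≈ 6.45 kg

Sum moments about the knife-edge (at 3.64 m from the left end) (the support reaction has zero arm there).
Bucket of sand: 8.63 × 10 = 86.3 N down at 2.4 m → arm 1.24 m, τ = 86.3 × 1.24 = 107 N·m counterclockwise.
Net moment of known loads = 107 N·m counterclockwise.
An unknown mass m at 5.3 m has arm 1.66 m; its moment is m·g·1.66 clockwise.
Στ = 0 ⇒ m × 10 × 1.66 = 107 ⇒ m = 107 / (10 × 1.66) = 6.45 kg.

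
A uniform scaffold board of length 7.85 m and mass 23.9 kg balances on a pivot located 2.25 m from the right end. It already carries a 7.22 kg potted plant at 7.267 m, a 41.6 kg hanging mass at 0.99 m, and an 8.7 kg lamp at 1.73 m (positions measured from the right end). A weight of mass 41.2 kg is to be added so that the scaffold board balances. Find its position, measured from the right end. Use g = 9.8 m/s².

x ≈ 1.78 m from the right end

About the pivot (at 2.25 m from the right end):
Beam weight: 23.9 × 9.8 = 234.2 N down at 3.925 m → arm 1.675 m, τ = 234.2 × 1.675 = 392.3 N·m counterclockwise.
Potted plant: 7.22 × 9.8 = 70.76 N down at 7.267 m → arm 5.017 m, τ = 70.76 × 5.017 = 355 N·m counterclockwise.
Hanging mass: 41.6 × 9.8 = 407.7 N down at 0.99 m → arm 1.26 m, τ = 407.7 × 1.26 = 513.7 N·m clockwise.
Lamp: 8.7 × 9.8 = 85.26 N down at 1.73 m → arm 0.52 m, τ = 85.26 × 0.52 = 44.34 N·m clockwise.
Net moment of existing loads = 189.3 N·m counterclockwise.
The weight weighs 41.2 × 9.8 = 403.8 N and must supply an equal clockwise moment, so its lever arm about the pivot is 189.3 / 403.8 = 0.469 m.
That puts it at 2.25 − 0.469 = 1.78 m from the right end.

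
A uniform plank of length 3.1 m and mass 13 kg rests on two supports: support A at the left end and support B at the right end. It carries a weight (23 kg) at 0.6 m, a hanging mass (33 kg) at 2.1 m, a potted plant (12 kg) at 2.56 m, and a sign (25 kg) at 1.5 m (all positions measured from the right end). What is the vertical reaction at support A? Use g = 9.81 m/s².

Sum moments about support B (its reaction then has zero moment arm).
Beam weight: 13 × 9.81 = 127.5 N down at 1.55 m → arm 1.55 m, τ = 127.5 × 1.55 = 197.6 N·m counterclockwise.
Weight: 23 × 9.81 = 225.6 N down at 0.6 m → arm 0.6 m, τ = 225.6 × 0.6 = 135.4 N·m counterclockwise.
Hanging mass: 33 × 9.81 = 323.7 N down at 2.1 m → arm 2.1 m, τ = 323.7 × 2.1 = 679.8 N·m counterclockwise.
Potted plant: 12 × 9.81 = 117.7 N down at 2.56 m → arm 2.56 m, τ = 117.7 × 2.56 = 301.3 N·m counterclockwise.
Sign: 25 × 9.81 = 245.2 N down at 1.5 m → arm 1.5 m, τ = 245.2 × 1.5 = 367.8 N·m counterclockwise.
Net load moment about support B = 1682 N·m counterclockwise.
Reaction R at support A is upward at 3.1 m, arm 3.1 m → moment R × 3.1 clockwise.
Balancing moments: R × 3.1 = 1682, giving R = 543 N.

R_A ≈ 543 N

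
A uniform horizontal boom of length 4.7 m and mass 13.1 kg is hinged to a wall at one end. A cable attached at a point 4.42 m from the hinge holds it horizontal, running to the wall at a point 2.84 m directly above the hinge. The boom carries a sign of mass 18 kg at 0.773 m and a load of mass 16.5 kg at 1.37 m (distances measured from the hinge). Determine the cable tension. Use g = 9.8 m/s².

T ≈ 276 N

Choose the hinge as the axis so the unknown hinge reaction has zero arm there.
Beam weight: 13.1 × 9.8 = 128.4 N down at 2.35 m → arm 2.35 m, τ = 128.4 × 2.35 = 301.7 N·m clockwise.
Sign: 18 × 9.8 = 176.4 N down at 0.773 m → arm 0.773 m, τ = 176.4 × 0.773 = 136.4 N·m clockwise.
Load: 16.5 × 9.8 = 161.7 N down at 1.37 m → arm 1.37 m, τ = 161.7 × 1.37 = 221.5 N·m clockwise.
Total clockwise load moment = 659.6 N·m.
The cable tension T acts at 4.42 m; only its component perpendicular to the boom, T sinθ, produces torque. sinθ = h/√(h²+d²) = 2.84/√(2.84²+4.42²) = 0.5406.
Στ = 0 ⇒ T × 4.42 × 0.5406 = 659.6 ⇒ T = 659.6 / 2.389 = 276 N.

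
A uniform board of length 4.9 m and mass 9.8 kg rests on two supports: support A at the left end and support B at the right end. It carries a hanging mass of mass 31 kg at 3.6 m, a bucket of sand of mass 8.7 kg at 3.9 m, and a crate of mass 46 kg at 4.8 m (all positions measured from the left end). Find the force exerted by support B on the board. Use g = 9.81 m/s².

R_B ≈ 781 N

About support A:
Beam weight: 9.8 × 9.81 = 96.14 N down at 2.45 m → arm 2.45 m, τ = 96.14 × 2.45 = 235.5 N·m clockwise.
Hanging mass: 31 × 9.81 = 304.1 N down at 3.6 m → arm 3.6 m, τ = 304.1 × 3.6 = 1095 N·m clockwise.
Bucket of sand: 8.7 × 9.81 = 85.35 N down at 3.9 m → arm 3.9 m, τ = 85.35 × 3.9 = 332.9 N·m clockwise.
Crate: 46 × 9.81 = 451.3 N down at 4.8 m → arm 4.8 m, τ = 451.3 × 4.8 = 2166 N·m clockwise.
Net load moment about support A = 3829 N·m clockwise.
Reaction R at support B is upward at 4.9 m, arm 4.9 m → moment R × 4.9 counterclockwise.
Setting net torque to zero: R × 4.9 = 3829 → R = 781 N.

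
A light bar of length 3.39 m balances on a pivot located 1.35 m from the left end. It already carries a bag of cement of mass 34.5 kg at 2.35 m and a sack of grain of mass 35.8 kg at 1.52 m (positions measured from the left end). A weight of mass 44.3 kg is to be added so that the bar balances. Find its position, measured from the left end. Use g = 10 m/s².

Take moments about the pivot (at 1.35 m from the left end).
Bag of cement: 34.5 × 10 = 345 N down at 2.35 m → arm 1 m, τ = 345 × 1 = 345 N·m clockwise.
Sack of grain: 35.8 × 10 = 358 N down at 1.52 m → arm 0.17 m, τ = 358 × 0.17 = 60.86 N·m clockwise.
Net moment of existing loads = 405.9 N·m clockwise.
The weight weighs 44.3 × 10 = 443 N and must supply an equal counterclockwise moment, so its lever arm about the pivot is 405.9 / 443 = 0.916 m.
That puts it at 1.35 − 0.916 = 0.434 m from the left end.

x ≈ 0.434 m from the left end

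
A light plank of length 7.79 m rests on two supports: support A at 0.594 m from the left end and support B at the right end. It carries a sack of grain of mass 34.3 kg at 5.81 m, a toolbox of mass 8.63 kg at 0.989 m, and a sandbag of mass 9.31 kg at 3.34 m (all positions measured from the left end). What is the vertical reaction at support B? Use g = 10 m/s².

Sum moments about support A (its reaction then has zero moment arm).
Sack of grain: 34.3 × 10 = 343 N down at 5.81 m → arm 5.216 m, τ = 343 × 5.216 = 1789 N·m clockwise.
Toolbox: 8.63 × 10 = 86.3 N down at 0.989 m → arm 0.395 m, τ = 86.3 × 0.395 = 34.09 N·m clockwise.
Sandbag: 9.31 × 10 = 93.1 N down at 3.34 m → arm 2.746 m, τ = 93.1 × 2.746 = 255.7 N·m clockwise.
Net load moment about support A = 2079 N·m clockwise.
Reaction R at support B is upward at 7.79 m, arm 7.196 m → moment R × 7.196 counterclockwise.
For rotational equilibrium, R × 7.196 = 2079, so R = 289 N.

R_B ≈ 289 N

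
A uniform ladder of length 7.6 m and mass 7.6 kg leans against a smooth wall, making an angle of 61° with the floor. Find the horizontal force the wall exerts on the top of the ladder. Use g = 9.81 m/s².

Taking torques about the foot of the ladder:
Ladder weight 7.6×9.81 = 74.56 N acts at 3.8 m along the ladder; its horizontal arm is 3.8·cos61° = 1.842 m → τ = 137.3 N·m clockwise.
Wall normal N acts horizontally at the top; its moment arm is the height L sinθ = 7.6·sin61° = 6.647 m, counterclockwise.
For rotational equilibrium, N × 6.647 = 137.3, so N = 20.7 N.

N_wall ≈ 20.7 N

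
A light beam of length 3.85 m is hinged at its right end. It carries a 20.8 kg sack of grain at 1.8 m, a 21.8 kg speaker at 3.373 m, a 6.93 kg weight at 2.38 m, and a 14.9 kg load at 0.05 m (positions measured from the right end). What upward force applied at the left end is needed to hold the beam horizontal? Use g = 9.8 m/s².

Taking torques about the right end:
Sack of grain: 20.8 × 9.8 = 203.8 N down at 1.8 m → arm 1.8 m, τ = 203.8 × 1.8 = 366.8 N·m counterclockwise.
Speaker: 21.8 × 9.8 = 213.6 N down at 3.373 m → arm 3.373 m, τ = 213.6 × 3.373 = 720.5 N·m counterclockwise.
Weight: 6.93 × 9.8 = 67.91 N down at 2.38 m → arm 2.38 m, τ = 67.91 × 2.38 = 161.6 N·m counterclockwise.
Load: 14.9 × 9.8 = 146 N down at 0.05 m → arm 0.05 m, τ = 146 × 0.05 = 7.3 N·m counterclockwise.
Net moment of the loads = 1256 N·m counterclockwise.
The upward force F acts at the left end, arm 3.85 m, giving F × 3.85 clockwise.
Setting net torque to zero: F × 3.85 = 1256 → F = 1256 / 3.85 = 326 N.

F ≈ 326 N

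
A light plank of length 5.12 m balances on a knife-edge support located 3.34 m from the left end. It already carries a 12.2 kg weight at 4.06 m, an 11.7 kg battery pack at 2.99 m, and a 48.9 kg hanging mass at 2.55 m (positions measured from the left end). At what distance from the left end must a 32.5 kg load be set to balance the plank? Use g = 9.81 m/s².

x ≈ 4.38 m from the left end

About the knife-edge support (at 3.34 m from the left end):
Weight: 12.2 × 9.81 = 119.7 N down at 4.06 m → arm 0.72 m, τ = 119.7 × 0.72 = 86.18 N·m clockwise.
Battery pack: 11.7 × 9.81 = 114.8 N down at 2.99 m → arm 0.35 m, τ = 114.8 × 0.35 = 40.18 N·m counterclockwise.
Hanging mass: 48.9 × 9.81 = 479.7 N down at 2.55 m → arm 0.79 m, τ = 479.7 × 0.79 = 379 N·m counterclockwise.
Net moment of existing loads = 333 N·m counterclockwise.
The load weighs 32.5 × 9.81 = 318.8 N and must supply an equal clockwise moment, so its lever arm about the knife-edge support is 333 / 318.8 = 1.04 m.
That puts it at 3.34 + 1.04 = 4.38 m from the left end.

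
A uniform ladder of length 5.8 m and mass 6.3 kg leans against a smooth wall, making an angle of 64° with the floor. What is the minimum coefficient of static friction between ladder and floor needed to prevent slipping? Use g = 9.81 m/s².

Taking torques about the foot of the ladder:
Ladder weight 6.3×9.81 = 61.8 N acts at 2.9 m along the ladder; its horizontal arm is 2.9·cos64° = 1.271 m → τ = 78.55 N·m clockwise.
Wall normal N acts horizontally at the top; its moment arm is the height L sinθ = 5.8·sin64° = 5.213 m, counterclockwise.
Setting net torque to zero: N × 5.213 = 78.55 → N = 15.07 N.
ΣFx = 0 ⇒ f = N_wall = 15.07 N. ΣFy = 0 ⇒ N_floor = 61.8 N.
μ_min = f / N_floor = 15.07 / 61.8 = 0.244.

μ_min ≈ 0.244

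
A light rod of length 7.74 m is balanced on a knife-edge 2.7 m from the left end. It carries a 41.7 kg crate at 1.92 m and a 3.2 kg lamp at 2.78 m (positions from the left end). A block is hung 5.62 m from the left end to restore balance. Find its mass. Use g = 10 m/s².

Taking torques about the knife-edge (at 2.7 m from the left end):
Crate: 41.7 × 10 = 417 N down at 1.92 m → arm 0.78 m, τ = 417 × 0.78 = 325.3 N·m counterclockwise.
Lamp: 3.2 × 10 = 32 N down at 2.78 m → arm 0.08 m, τ = 32 × 0.08 = 2.56 N·m clockwise.
Net moment of known loads = 322.7 N·m counterclockwise.
An unknown mass m at 5.62 m has arm 2.92 m; its moment is m·g·2.92 clockwise.
Setting net torque to zero: m × 10 × 2.92 = 322.7 → m = 322.7 / (10 × 2.92) = 11.1 kg.

m ≈ 11.1 kg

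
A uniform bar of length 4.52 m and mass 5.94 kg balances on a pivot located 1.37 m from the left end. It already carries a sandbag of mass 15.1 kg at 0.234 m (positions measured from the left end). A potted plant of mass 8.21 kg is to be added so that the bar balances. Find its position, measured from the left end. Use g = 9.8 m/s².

About the pivot (at 1.37 m from the left end):
Beam weight: 5.94 × 9.8 = 58.21 N down at 2.26 m → arm 0.89 m, τ = 58.21 × 0.89 = 51.81 N·m clockwise.
Sandbag: 15.1 × 9.8 = 148 N down at 0.234 m → arm 1.136 m, τ = 148 × 1.136 = 168.1 N·m counterclockwise.
Net moment of existing loads = 116.3 N·m counterclockwise.
The potted plant weighs 8.21 × 9.8 = 80.46 N and must supply an equal clockwise moment, so its lever arm about the pivot is 116.3 / 80.46 = 1.45 m.
That puts it at 1.37 + 1.45 = 2.82 m from the left end.

x ≈ 2.82 m from the left end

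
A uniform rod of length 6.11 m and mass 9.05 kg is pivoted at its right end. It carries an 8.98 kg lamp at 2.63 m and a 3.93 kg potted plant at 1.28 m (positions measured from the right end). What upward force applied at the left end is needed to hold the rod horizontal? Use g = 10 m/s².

Take moments about the right end.
Beam weight: 9.05 × 10 = 90.5 N down at 3.055 m → arm 3.055 m, τ = 90.5 × 3.055 = 276.5 N·m counterclockwise.
Lamp: 8.98 × 10 = 89.8 N down at 2.63 m → arm 2.63 m, τ = 89.8 × 2.63 = 236.2 N·m counterclockwise.
Potted plant: 3.93 × 10 = 39.3 N down at 1.28 m → arm 1.28 m, τ = 39.3 × 1.28 = 50.3 N·m counterclockwise.
Net moment of the loads = 563 N·m counterclockwise.
The upward force F acts at the left end, arm 6.11 m, giving F × 6.11 clockwise.
Balancing moments: F × 6.11 = 563, giving F = 563 / 6.11 = 92.1 N.

F ≈ 92.1 N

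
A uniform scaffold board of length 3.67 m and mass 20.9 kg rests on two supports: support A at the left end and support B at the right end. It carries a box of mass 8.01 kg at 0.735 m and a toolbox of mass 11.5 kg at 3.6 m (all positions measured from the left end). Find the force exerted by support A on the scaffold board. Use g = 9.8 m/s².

R_A ≈ 167 N

About support B:
Beam weight: 20.9 × 9.8 = 204.8 N down at 1.835 m → arm 1.835 m, τ = 204.8 × 1.835 = 375.8 N·m counterclockwise.
Box: 8.01 × 9.8 = 78.5 N down at 0.735 m → arm 2.935 m, τ = 78.5 × 2.935 = 230.4 N·m counterclockwise.
Toolbox: 11.5 × 9.8 = 112.7 N down at 3.6 m → arm 0.07 m, τ = 112.7 × 0.07 = 7.889 N·m counterclockwise.
Net load moment about support B = 614.1 N·m counterclockwise.
Reaction R at support A is upward at 0 m, arm 3.67 m → moment R × 3.67 clockwise.
Balancing moments: R × 3.67 = 614.1, giving R = 167 N.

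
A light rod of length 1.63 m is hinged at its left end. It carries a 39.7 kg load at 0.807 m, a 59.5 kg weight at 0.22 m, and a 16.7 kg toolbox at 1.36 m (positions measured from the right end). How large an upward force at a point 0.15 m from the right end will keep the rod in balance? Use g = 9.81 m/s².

F ≈ 803 N

Taking torques about the left end:
Load: 39.7 × 9.81 = 389.5 N down at 0.807 m → arm 0.823 m, τ = 389.5 × 0.823 = 320.6 N·m clockwise.
Weight: 59.5 × 9.81 = 583.7 N down at 0.22 m → arm 1.41 m, τ = 583.7 × 1.41 = 823 N·m clockwise.
Toolbox: 16.7 × 9.81 = 163.8 N down at 1.36 m → arm 0.27 m, τ = 163.8 × 0.27 = 44.23 N·m clockwise.
Net moment of the loads = 1188 N·m clockwise.
The upward force F acts at a point 0.15 m from the right end, arm 1.48 m, giving F × 1.48 counterclockwise.
Setting net torque to zero: F × 1.48 = 1188 → F = 1188 / 1.48 = 803 N.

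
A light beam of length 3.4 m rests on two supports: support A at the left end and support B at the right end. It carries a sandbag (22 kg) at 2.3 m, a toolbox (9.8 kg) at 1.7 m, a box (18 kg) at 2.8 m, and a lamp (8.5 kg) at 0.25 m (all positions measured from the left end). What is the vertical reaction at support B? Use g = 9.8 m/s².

Choose support A as the axis so its reaction then has zero moment arm.
Sandbag: 22 × 9.8 = 215.6 N down at 2.3 m → arm 2.3 m, τ = 215.6 × 2.3 = 495.9 N·m clockwise.
Toolbox: 9.8 × 9.8 = 96.04 N down at 1.7 m → arm 1.7 m, τ = 96.04 × 1.7 = 163.3 N·m clockwise.
Box: 18 × 9.8 = 176.4 N down at 2.8 m → arm 2.8 m, τ = 176.4 × 2.8 = 493.9 N·m clockwise.
Lamp: 8.5 × 9.8 = 83.3 N down at 0.25 m → arm 0.25 m, τ = 83.3 × 0.25 = 20.82 N·m clockwise.
Net load moment about support A = 1174 N·m clockwise.
Reaction R at support B is upward at 3.4 m, arm 3.4 m → moment R × 3.4 counterclockwise.
Balancing moments: R × 3.4 = 1174, giving R = 345 N.

R_B ≈ 345 N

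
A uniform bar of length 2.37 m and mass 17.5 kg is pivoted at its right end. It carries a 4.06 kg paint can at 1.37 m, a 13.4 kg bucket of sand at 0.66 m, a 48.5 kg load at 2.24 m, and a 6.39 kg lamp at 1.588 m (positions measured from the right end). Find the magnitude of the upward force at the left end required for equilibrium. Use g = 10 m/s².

About the right end:
Beam weight: 17.5 × 10 = 175 N down at 1.185 m → arm 1.185 m, τ = 175 × 1.185 = 207.4 N·m counterclockwise.
Paint can: 4.06 × 10 = 40.6 N down at 1.37 m → arm 1.37 m, τ = 40.6 × 1.37 = 55.62 N·m counterclockwise.
Bucket of sand: 13.4 × 10 = 134 N down at 0.66 m → arm 0.66 m, τ = 134 × 0.66 = 88.44 N·m counterclockwise.
Load: 48.5 × 10 = 485 N down at 2.24 m → arm 2.24 m, τ = 485 × 2.24 = 1086 N·m counterclockwise.
Lamp: 6.39 × 10 = 63.9 N down at 1.588 m → arm 1.588 m, τ = 63.9 × 1.588 = 101.5 N·m counterclockwise.
Net moment of the loads = 1539 N·m counterclockwise.
The upward force F acts at the left end, arm 2.37 m, giving F × 2.37 clockwise.
Balancing moments: F × 2.37 = 1539, giving F = 1539 / 2.37 = 649 N.

F ≈ 649 N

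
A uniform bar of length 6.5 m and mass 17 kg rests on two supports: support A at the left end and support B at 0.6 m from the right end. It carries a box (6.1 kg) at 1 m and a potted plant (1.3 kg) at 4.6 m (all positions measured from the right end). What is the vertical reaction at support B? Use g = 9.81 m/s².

R_B ≈ 152 N

Taking torques about support A:
Beam weight: 17 × 9.81 = 166.8 N down at 3.25 m → arm 3.25 m, τ = 166.8 × 3.25 = 542.1 N·m clockwise.
Box: 6.1 × 9.81 = 59.84 N down at 1 m → arm 5.5 m, τ = 59.84 × 5.5 = 329.1 N·m clockwise.
Potted plant: 1.3 × 9.81 = 12.75 N down at 4.6 m → arm 1.9 m, τ = 12.75 × 1.9 = 24.22 N·m clockwise.
Net load moment about support A = 895.4 N·m clockwise.
Reaction R at support B is upward at 0.6 m, arm 5.9 m → moment R × 5.9 counterclockwise.
Setting net torque to zero: R × 5.9 = 895.4 → R = 152 N.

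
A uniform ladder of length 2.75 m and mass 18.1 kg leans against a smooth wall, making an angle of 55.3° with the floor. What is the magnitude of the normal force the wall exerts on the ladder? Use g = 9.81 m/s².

N_wall ≈ 61.5 N

Take moments about the foot of the ladder.
Ladder weight 18.1×9.81 = 177.6 N acts at 1.375 m along the ladder; its horizontal arm is 1.375·cos55.3° = 0.7828 m → τ = 139 N·m clockwise.
Wall normal N acts horizontally at the top; its moment arm is the height L sinθ = 2.75·sin55.3° = 2.261 m, counterclockwise.
Στ = 0 ⇒ N × 2.261 = 139 ⇒ N = 61.5 N.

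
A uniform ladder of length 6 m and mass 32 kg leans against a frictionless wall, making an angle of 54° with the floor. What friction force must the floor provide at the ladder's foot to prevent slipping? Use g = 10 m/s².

f ≈ 116 N

Sum moments about the foot of the ladder (the floor normal and friction both act there and drop out).
Ladder weight 32×10 = 320 N acts at 3 m along the ladder; its horizontal arm is 3·cos54° = 1.763 m → τ = 564.2 N·m clockwise.
Wall normal N acts horizontally at the top; its moment arm is the height L sinθ = 6·sin54° = 4.854 m, counterclockwise.
Setting net torque to zero: N × 4.854 = 564.2 → N = 116 N.
ΣFx = 0: friction at the foot balances the wall's push, so f = N_wall = 116 N.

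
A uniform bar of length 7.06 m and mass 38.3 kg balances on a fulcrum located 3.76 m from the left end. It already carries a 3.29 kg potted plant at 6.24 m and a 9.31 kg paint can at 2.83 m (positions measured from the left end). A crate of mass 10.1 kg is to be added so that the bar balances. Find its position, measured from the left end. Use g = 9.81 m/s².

x ≈ 4.68 m from the left end

About the fulcrum (at 3.76 m from the left end):
Beam weight: 38.3 × 9.81 = 375.7 N down at 3.53 m → arm 0.23 m, τ = 375.7 × 0.23 = 86.41 N·m counterclockwise.
Potted plant: 3.29 × 9.81 = 32.27 N down at 6.24 m → arm 2.48 m, τ = 32.27 × 2.48 = 80.03 N·m clockwise.
Paint can: 9.31 × 9.81 = 91.33 N down at 2.83 m → arm 0.93 m, τ = 91.33 × 0.93 = 84.94 N·m counterclockwise.
Net moment of existing loads = 91.32 N·m counterclockwise.
The crate weighs 10.1 × 9.81 = 99.08 N and must supply an equal clockwise moment, so its lever arm about the fulcrum is 91.32 / 99.08 = 0.922 m.
That puts it at 3.76 + 0.922 = 4.68 m from the left end.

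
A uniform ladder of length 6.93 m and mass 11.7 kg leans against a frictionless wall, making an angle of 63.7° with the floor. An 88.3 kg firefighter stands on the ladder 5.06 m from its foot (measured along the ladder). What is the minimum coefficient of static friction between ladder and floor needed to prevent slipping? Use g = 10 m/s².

Take moments about the foot of the ladder.
Ladder weight 11.7×10 = 117 N acts at 3.465 m along the ladder; its horizontal arm is 3.465·cos63.7° = 1.535 m → τ = 179.6 N·m clockwise.
Firefighter: 88.3×10 = 883 N at 5.06 m → arm 2.242 m → τ = 1980 N·m clockwise.
Wall normal N acts horizontally at the top; its moment arm is the height L sinθ = 6.93·sin63.7° = 6.213 m, counterclockwise.
Στ = 0 ⇒ N × 6.213 = 2160 ⇒ N = 347.7 N.
ΣFx = 0 ⇒ f = N_wall = 347.7 N. ΣFy = 0 ⇒ N_floor = 1000 N.
μ_min = f / N_floor = 347.7 / 1000 = 0.348.

μ_min ≈ 0.348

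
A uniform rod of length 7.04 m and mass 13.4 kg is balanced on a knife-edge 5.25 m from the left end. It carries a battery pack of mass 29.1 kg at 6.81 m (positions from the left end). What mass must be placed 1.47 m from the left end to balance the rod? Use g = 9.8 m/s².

m ≈ 5.88 kg

Taking torques about the knife-edge (at 5.25 m from the left end):
Beam weight: 13.4 × 9.8 = 131.3 N down at 3.52 m → arm 1.73 m, τ = 131.3 × 1.73 = 227.1 N·m counterclockwise.
Battery pack: 29.1 × 9.8 = 285.2 N down at 6.81 m → arm 1.56 m, τ = 285.2 × 1.56 = 444.9 N·m clockwise.
Net moment of known loads = 217.8 N·m clockwise.
An unknown mass m at 1.47 m has arm 3.78 m; its moment is m·g·3.78 counterclockwise.
For rotational equilibrium, m × 9.8 × 3.78 = 217.8, so m = 217.8 / (9.8 × 3.78) = 5.88 kg.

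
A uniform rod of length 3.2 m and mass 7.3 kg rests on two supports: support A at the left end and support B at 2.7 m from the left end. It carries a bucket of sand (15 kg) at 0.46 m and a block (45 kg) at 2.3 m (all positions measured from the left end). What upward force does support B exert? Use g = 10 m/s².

R_B ≈ 452 N

About support A:
Beam weight: 7.3 × 10 = 73 N down at 1.6 m → arm 1.6 m, τ = 73 × 1.6 = 116.8 N·m clockwise.
Bucket of sand: 15 × 10 = 150 N down at 0.46 m → arm 0.46 m, τ = 150 × 0.46 = 69 N·m clockwise.
Block: 45 × 10 = 450 N down at 2.3 m → arm 2.3 m, τ = 450 × 2.3 = 1035 N·m clockwise.
Net load moment about support A = 1221 N·m clockwise.
Reaction R at support B is upward at 2.7 m, arm 2.7 m → moment R × 2.7 counterclockwise.
Balancing moments: R × 2.7 = 1221, giving R = 452 N.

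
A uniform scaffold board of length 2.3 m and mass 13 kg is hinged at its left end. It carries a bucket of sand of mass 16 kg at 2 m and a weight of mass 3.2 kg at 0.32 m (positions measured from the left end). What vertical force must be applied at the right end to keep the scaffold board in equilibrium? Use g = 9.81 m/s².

About the left end:
Beam weight: 13 × 9.81 = 127.5 N down at 1.15 m → arm 1.15 m, τ = 127.5 × 1.15 = 146.6 N·m clockwise.
Bucket of sand: 16 × 9.81 = 157 N down at 2 m → arm 2 m, τ = 157 × 2 = 314 N·m clockwise.
Weight: 3.2 × 9.81 = 31.39 N down at 0.32 m → arm 0.32 m, τ = 31.39 × 0.32 = 10.04 N·m clockwise.
Net moment of the loads = 470.6 N·m clockwise.
The upward force F acts at the right end, arm 2.3 m, giving F × 2.3 counterclockwise.
Setting net torque to zero: F × 2.3 = 470.6 → F = 470.6 / 2.3 = 205 N.

F ≈ 205 N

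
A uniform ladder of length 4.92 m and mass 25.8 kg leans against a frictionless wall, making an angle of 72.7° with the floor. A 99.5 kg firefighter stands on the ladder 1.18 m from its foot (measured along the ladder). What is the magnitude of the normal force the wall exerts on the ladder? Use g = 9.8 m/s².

Taking torques about the foot of the ladder:
Ladder weight 25.8×9.8 = 252.8 N acts at 2.46 m along the ladder; its horizontal arm is 2.46·cos72.7° = 0.7315 m → τ = 184.9 N·m clockwise.
Firefighter: 99.5×9.8 = 975.1 N at 1.18 m → arm 0.3509 m → τ = 342.2 N·m clockwise.
Wall normal N acts horizontally at the top; its moment arm is the height L sinθ = 4.92·sin72.7° = 4.697 m, counterclockwise.
Στ = 0 ⇒ N × 4.697 = 527.1 ⇒ N = 112 N.

N_wall ≈ 112 N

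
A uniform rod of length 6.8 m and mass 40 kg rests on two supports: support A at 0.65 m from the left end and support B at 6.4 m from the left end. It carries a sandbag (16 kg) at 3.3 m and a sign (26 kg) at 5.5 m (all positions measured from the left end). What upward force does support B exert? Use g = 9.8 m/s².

About support A:
Beam weight: 40 × 9.8 = 392 N down at 3.4 m → arm 2.75 m, τ = 392 × 2.75 = 1078 N·m clockwise.
Sandbag: 16 × 9.8 = 156.8 N down at 3.3 m → arm 2.65 m, τ = 156.8 × 2.65 = 415.5 N·m clockwise.
Sign: 26 × 9.8 = 254.8 N down at 5.5 m → arm 4.85 m, τ = 254.8 × 4.85 = 1236 N·m clockwise.
Net load moment about support A = 2730 N·m clockwise.
Reaction R at support B is upward at 6.4 m, arm 5.75 m → moment R × 5.75 counterclockwise.
Setting net torque to zero: R × 5.75 = 2730 → R = 475 N.

R_B ≈ 475 N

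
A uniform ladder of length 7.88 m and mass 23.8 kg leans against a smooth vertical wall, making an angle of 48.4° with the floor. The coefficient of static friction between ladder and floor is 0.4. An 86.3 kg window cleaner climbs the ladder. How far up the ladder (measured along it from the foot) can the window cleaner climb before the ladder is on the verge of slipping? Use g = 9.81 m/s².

d ≈ 3.44 m

Choose the foot of the ladder as the axis so the floor normal and friction both act there and drop out.
Ladder weight 23.8×9.81 = 233.5 N acts at 3.94 m along the ladder; its horizontal arm is 3.94·cos48.4° = 2.616 m → τ = 610.8 N·m clockwise.
Window cleaner weight 86.3×9.81 = 846.6 N at distance d → arm d·cos48.4° → τ = 846.6·d·0.6639 clockwise.
Wall normal N at the top has arm L sinθ = 5.893 m counterclockwise, so Στ = 0 gives N·5.893 = 610.8 + 562.1·d.
ΣFy = 0 ⇒ N_floor = 1080 N, so the maximum friction is μ_s·N_floor = 0.4×1080 = 432 N. ΣFx = 0 ⇒ N_wall = f, so at the slipping point N = 432 N.
Substituting: 432×5.893 = 610.8 + 562.1·d ⇒ d = (2546 − 610.8) / 562.1 = 3.44 m.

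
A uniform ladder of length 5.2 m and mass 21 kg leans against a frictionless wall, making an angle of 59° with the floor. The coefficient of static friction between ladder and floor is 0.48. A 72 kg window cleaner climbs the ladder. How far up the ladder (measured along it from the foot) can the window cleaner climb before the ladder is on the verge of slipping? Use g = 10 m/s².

Taking torques about the foot of the ladder:
Ladder weight 21×10 = 210 N acts at 2.6 m along the ladder; its horizontal arm is 2.6·cos59° = 1.339 m → τ = 281.2 N·m clockwise.
Window cleaner weight 72×10 = 720 N at distance d → arm d·cos59° → τ = 720·d·0.515 clockwise.
Wall normal N at the top has arm L sinθ = 4.457 m counterclockwise, so Στ = 0 gives N·4.457 = 281.2 + 370.8·d.
ΣFy = 0 ⇒ N_floor = 930 N, so the maximum friction is μ_s·N_floor = 0.48×930 = 446.4 N. ΣFx = 0 ⇒ N_wall = f, so at the slipping point N = 446.4 N.
Substituting: 446.4×4.457 = 281.2 + 370.8·d ⇒ d = (1990 − 281.2) / 370.8 = 4.61 m.

d ≈ 4.61 m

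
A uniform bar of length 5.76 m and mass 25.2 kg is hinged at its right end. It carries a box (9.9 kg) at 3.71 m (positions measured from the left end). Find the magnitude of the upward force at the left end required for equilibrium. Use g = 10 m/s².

Taking torques about the right end:
Beam weight: 25.2 × 10 = 252 N down at 2.88 m → arm 2.88 m, τ = 252 × 2.88 = 725.8 N·m counterclockwise.
Box: 9.9 × 10 = 99 N down at 3.71 m → arm 2.05 m, τ = 99 × 2.05 = 202.9 N·m counterclockwise.
Net moment of the loads = 928.7 N·m counterclockwise.
The upward force F acts at the left end, arm 5.76 m, giving F × 5.76 clockwise.
Setting net torque to zero: F × 5.76 = 928.7 → F = 928.7 / 5.76 = 161 N.

F ≈ 161 N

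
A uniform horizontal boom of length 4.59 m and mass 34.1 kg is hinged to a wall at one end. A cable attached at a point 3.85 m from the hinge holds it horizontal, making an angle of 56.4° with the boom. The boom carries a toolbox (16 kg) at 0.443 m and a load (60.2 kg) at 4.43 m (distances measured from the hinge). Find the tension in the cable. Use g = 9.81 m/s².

About the hinge:
Beam weight: 34.1 × 9.81 = 334.5 N down at 2.295 m → arm 2.295 m, τ = 334.5 × 2.295 = 767.7 N·m clockwise.
Toolbox: 16 × 9.81 = 157 N down at 0.443 m → arm 0.443 m, τ = 157 × 0.443 = 69.55 N·m clockwise.
Load: 60.2 × 9.81 = 590.6 N down at 4.43 m → arm 4.43 m, τ = 590.6 × 4.43 = 2616 N·m clockwise.
Total clockwise load moment = 3453 N·m.
The cable tension T acts at 3.85 m; only its component perpendicular to the boom, T sinθ, produces torque. sin 56.4° = 0.8329.
For rotational equilibrium, T × 3.85 × 0.8329 = 3453, so T = 3453 / 3.207 = 1080 N.

T ≈ 1080 N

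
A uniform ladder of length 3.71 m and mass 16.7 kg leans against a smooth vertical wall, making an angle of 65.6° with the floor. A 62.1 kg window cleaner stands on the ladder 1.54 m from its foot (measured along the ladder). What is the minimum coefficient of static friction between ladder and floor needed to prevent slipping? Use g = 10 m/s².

μ_min ≈ 0.196

Sum moments about the foot of the ladder (the floor normal and friction both act there and drop out).
Ladder weight 16.7×10 = 167 N acts at 1.855 m along the ladder; its horizontal arm is 1.855·cos65.6° = 0.7663 m → τ = 128 N·m clockwise.
Window cleaner: 62.1×10 = 621 N at 1.54 m → arm 0.6362 m → τ = 395.1 N·m clockwise.
Wall normal N acts horizontally at the top; its moment arm is the height L sinθ = 3.71·sin65.6° = 3.379 m, counterclockwise.
Balancing moments: N × 3.379 = 523.1, giving N = 154.8 N.
ΣFx = 0 ⇒ f = N_wall = 154.8 N. ΣFy = 0 ⇒ N_floor = 788 N.
μ_min = f / N_floor = 154.8 / 788 = 0.196.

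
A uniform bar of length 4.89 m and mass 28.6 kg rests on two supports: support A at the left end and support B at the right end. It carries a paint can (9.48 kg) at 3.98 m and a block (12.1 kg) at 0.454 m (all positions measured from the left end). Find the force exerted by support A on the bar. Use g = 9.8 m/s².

R_A ≈ 265 N

Taking torques about support B:
Beam weight: 28.6 × 9.8 = 280.3 N down at 2.445 m → arm 2.445 m, τ = 280.3 × 2.445 = 685.3 N·m counterclockwise.
Paint can: 9.48 × 9.8 = 92.9 N down at 3.98 m → arm 0.91 m, τ = 92.9 × 0.91 = 84.54 N·m counterclockwise.
Block: 12.1 × 9.8 = 118.6 N down at 0.454 m → arm 4.436 m, τ = 118.6 × 4.436 = 526.1 N·m counterclockwise.
Net load moment about support B = 1296 N·m counterclockwise.
Reaction R at support A is upward at 0 m, arm 4.89 m → moment R × 4.89 clockwise.
Balancing moments: R × 4.89 = 1296, giving R = 265 N.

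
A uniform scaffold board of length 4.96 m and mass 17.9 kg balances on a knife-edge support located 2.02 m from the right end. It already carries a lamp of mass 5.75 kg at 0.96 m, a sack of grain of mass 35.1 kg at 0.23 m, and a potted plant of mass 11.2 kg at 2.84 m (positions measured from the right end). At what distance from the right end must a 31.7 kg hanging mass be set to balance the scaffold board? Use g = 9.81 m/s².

Choose the knife-edge support (at 2.02 m from the right end) as the axis so the support reaction has zero arm there.
Beam weight: 17.9 × 9.81 = 175.6 N down at 2.48 m → arm 0.46 m, τ = 175.6 × 0.46 = 80.78 N·m counterclockwise.
Lamp: 5.75 × 9.81 = 56.41 N down at 0.96 m → arm 1.06 m, τ = 56.41 × 1.06 = 59.79 N·m clockwise.
Sack of grain: 35.1 × 9.81 = 344.3 N down at 0.23 m → arm 1.79 m, τ = 344.3 × 1.79 = 616.3 N·m clockwise.
Potted plant: 11.2 × 9.81 = 109.9 N down at 2.84 m → arm 0.82 m, τ = 109.9 × 0.82 = 90.12 N·m counterclockwise.
Net moment of existing loads = 505.2 N·m clockwise.
The hanging mass weighs 31.7 × 9.81 = 311 N and must supply an equal counterclockwise moment, so its lever arm about the knife-edge support is 505.2 / 311 = 1.62 m.
That puts it at 2.02 + 1.62 = 3.64 m from the right end.

x ≈ 3.64 m from the right end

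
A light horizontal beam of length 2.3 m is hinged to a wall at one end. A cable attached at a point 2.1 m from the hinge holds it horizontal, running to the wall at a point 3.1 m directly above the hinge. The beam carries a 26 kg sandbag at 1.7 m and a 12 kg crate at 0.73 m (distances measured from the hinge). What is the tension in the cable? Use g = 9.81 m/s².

T ≈ 299 N

Take moments about the hinge.
Sandbag: 26 × 9.81 = 255.1 N down at 1.7 m → arm 1.7 m, τ = 255.1 × 1.7 = 433.7 N·m clockwise.
Crate: 12 × 9.81 = 117.7 N down at 0.73 m → arm 0.73 m, τ = 117.7 × 0.73 = 85.92 N·m clockwise.
Total clockwise load moment = 519.6 N·m.
The cable tension T acts at 2.1 m; only its component perpendicular to the beam, T sinθ, produces torque. sinθ = h/√(h²+d²) = 3.1/√(3.1²+2.1²) = 0.8279.
Setting net torque to zero: T × 2.1 × 0.8279 = 519.6 → T = 519.6 / 1.739 = 299 N.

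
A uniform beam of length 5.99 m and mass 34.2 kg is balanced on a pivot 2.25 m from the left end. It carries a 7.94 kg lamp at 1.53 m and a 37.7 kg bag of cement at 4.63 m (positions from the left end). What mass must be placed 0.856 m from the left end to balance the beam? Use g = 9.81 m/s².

About the pivot (at 2.25 m from the left end):
Beam weight: 34.2 × 9.81 = 335.5 N down at 2.995 m → arm 0.745 m, τ = 335.5 × 0.745 = 249.9 N·m clockwise.
Lamp: 7.94 × 9.81 = 77.89 N down at 1.53 m → arm 0.72 m, τ = 77.89 × 0.72 = 56.08 N·m counterclockwise.
Bag of cement: 37.7 × 9.81 = 369.8 N down at 4.63 m → arm 2.38 m, τ = 369.8 × 2.38 = 880.1 N·m clockwise.
Net moment of known loads = 1074 N·m clockwise.
An unknown mass m at 0.856 m has arm 1.394 m; its moment is m·g·1.394 counterclockwise.
Setting net torque to zero: m × 9.81 × 1.394 = 1074 → m = 1074 / (9.81 × 1.394) = 78.5 kg.

m ≈ 78.5 kg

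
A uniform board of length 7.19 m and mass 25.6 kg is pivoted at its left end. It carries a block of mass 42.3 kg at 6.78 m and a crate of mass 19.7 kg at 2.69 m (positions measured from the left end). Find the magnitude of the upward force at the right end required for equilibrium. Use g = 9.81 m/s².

About the left end:
Beam weight: 25.6 × 9.81 = 251.1 N down at 3.595 m → arm 3.595 m, τ = 251.1 × 3.595 = 902.7 N·m clockwise.
Block: 42.3 × 9.81 = 415 N down at 6.78 m → arm 6.78 m, τ = 415 × 6.78 = 2814 N·m clockwise.
Crate: 19.7 × 9.81 = 193.3 N down at 2.69 m → arm 2.69 m, τ = 193.3 × 2.69 = 520 N·m clockwise.
Net moment of the loads = 4237 N·m clockwise.
The upward force F acts at the right end, arm 7.19 m, giving F × 7.19 counterclockwise.
Setting net torque to zero: F × 7.19 = 4237 → F = 4237 / 7.19 = 589 N.

F ≈ 589 N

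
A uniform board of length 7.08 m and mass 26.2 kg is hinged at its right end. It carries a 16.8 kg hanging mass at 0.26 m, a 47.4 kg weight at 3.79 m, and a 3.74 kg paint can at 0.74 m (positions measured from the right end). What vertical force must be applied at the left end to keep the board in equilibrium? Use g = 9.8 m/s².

F ≈ 387 N

Take moments about the right end.
Beam weight: 26.2 × 9.8 = 256.8 N down at 3.54 m → arm 3.54 m, τ = 256.8 × 3.54 = 909.1 N·m counterclockwise.
Hanging mass: 16.8 × 9.8 = 164.6 N down at 0.26 m → arm 0.26 m, τ = 164.6 × 0.26 = 42.8 N·m counterclockwise.
Weight: 47.4 × 9.8 = 464.5 N down at 3.79 m → arm 3.79 m, τ = 464.5 × 3.79 = 1760 N·m counterclockwise.
Paint can: 3.74 × 9.8 = 36.65 N down at 0.74 m → arm 0.74 m, τ = 36.65 × 0.74 = 27.12 N·m counterclockwise.
Net moment of the loads = 2739 N·m counterclockwise.
The upward force F acts at the left end, arm 7.08 m, giving F × 7.08 clockwise.
For rotational equilibrium, F × 7.08 = 2739, so F = 2739 / 7.08 = 387 N.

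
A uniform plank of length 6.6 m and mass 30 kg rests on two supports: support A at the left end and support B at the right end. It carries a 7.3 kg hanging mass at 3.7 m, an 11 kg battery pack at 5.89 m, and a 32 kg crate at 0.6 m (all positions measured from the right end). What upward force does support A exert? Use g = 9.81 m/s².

Take moments about support B.
Beam weight: 30 × 9.81 = 294.3 N down at 3.3 m → arm 3.3 m, τ = 294.3 × 3.3 = 971.2 N·m counterclockwise.
Hanging mass: 7.3 × 9.81 = 71.61 N down at 3.7 m → arm 3.7 m, τ = 71.61 × 3.7 = 265 N·m counterclockwise.
Battery pack: 11 × 9.81 = 107.9 N down at 5.89 m → arm 5.89 m, τ = 107.9 × 5.89 = 635.5 N·m counterclockwise.
Crate: 32 × 9.81 = 313.9 N down at 0.6 m → arm 0.6 m, τ = 313.9 × 0.6 = 188.3 N·m counterclockwise.
Net load moment about support B = 2060 N·m counterclockwise.
Reaction R at support A is upward at 6.6 m, arm 6.6 m → moment R × 6.6 clockwise.
Στ = 0 ⇒ R × 6.6 = 2060 ⇒ R = 312 N.

R_A ≈ 312 N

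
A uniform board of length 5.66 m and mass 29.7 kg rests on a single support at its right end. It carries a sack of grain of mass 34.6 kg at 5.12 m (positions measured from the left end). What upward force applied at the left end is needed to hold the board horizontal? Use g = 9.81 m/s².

Taking torques about the right end:
Beam weight: 29.7 × 9.81 = 291.4 N down at 2.83 m → arm 2.83 m, τ = 291.4 × 2.83 = 824.7 N·m counterclockwise.
Sack of grain: 34.6 × 9.81 = 339.4 N down at 5.12 m → arm 0.54 m, τ = 339.4 × 0.54 = 183.3 N·m counterclockwise.
Net moment of the loads = 1008 N·m counterclockwise.
The upward force F acts at the left end, arm 5.66 m, giving F × 5.66 clockwise.
Balancing moments: F × 5.66 = 1008, giving F = 1008 / 5.66 = 178 N.

F ≈ 178 N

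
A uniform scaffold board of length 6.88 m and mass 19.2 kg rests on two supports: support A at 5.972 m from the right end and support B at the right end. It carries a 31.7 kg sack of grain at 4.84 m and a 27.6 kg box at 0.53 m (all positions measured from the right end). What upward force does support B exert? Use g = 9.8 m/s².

R_B ≈ 385 N

Taking torques about support A:
Beam weight: 19.2 × 9.8 = 188.2 N down at 3.44 m → arm 2.532 m, τ = 188.2 × 2.532 = 476.5 N·m clockwise.
Sack of grain: 31.7 × 9.8 = 310.7 N down at 4.84 m → arm 1.132 m, τ = 310.7 × 1.132 = 351.7 N·m clockwise.
Box: 27.6 × 9.8 = 270.5 N down at 0.53 m → arm 5.442 m, τ = 270.5 × 5.442 = 1472 N·m clockwise.
Net load moment about support A = 2300 N·m clockwise.
Reaction R at support B is upward at 0 m, arm 5.972 m → moment R × 5.972 counterclockwise.
For rotational equilibrium, R × 5.972 = 2300, so R = 385 N.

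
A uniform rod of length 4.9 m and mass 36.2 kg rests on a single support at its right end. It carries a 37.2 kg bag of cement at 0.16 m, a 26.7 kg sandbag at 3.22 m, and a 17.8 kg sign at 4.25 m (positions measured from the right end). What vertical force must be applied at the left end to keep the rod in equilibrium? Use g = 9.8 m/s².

F ≈ 513 N

Taking torques about the right end:
Beam weight: 36.2 × 9.8 = 354.8 N down at 2.45 m → arm 2.45 m, τ = 354.8 × 2.45 = 869.3 N·m counterclockwise.
Bag of cement: 37.2 × 9.8 = 364.6 N down at 0.16 m → arm 0.16 m, τ = 364.6 × 0.16 = 58.34 N·m counterclockwise.
Sandbag: 26.7 × 9.8 = 261.7 N down at 3.22 m → arm 3.22 m, τ = 261.7 × 3.22 = 842.7 N·m counterclockwise.
Sign: 17.8 × 9.8 = 174.4 N down at 4.25 m → arm 4.25 m, τ = 174.4 × 4.25 = 741.2 N·m counterclockwise.
Net moment of the loads = 2512 N·m counterclockwise.
The upward force F acts at the left end, arm 4.9 m, giving F × 4.9 clockwise.
For rotational equilibrium, F × 4.9 = 2512, so F = 2512 / 4.9 = 513 N.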